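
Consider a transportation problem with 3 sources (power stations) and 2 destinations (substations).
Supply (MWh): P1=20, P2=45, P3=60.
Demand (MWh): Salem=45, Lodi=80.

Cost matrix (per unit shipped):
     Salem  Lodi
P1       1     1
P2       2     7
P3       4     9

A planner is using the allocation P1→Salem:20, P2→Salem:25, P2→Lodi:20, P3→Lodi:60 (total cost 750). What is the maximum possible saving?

100

Current plan cost = 20·1 + 25·2 + 20·7 + 60·9 = 750.
Optimal plan:
  P1 to Lodi: 20 × 1 = 20
  P2 to Salem: 45 × 2 = 90
  P3 to Lodi: 60 × 9 = 540
Optimal cost = 650.
Saving = 750 − 650 = 100.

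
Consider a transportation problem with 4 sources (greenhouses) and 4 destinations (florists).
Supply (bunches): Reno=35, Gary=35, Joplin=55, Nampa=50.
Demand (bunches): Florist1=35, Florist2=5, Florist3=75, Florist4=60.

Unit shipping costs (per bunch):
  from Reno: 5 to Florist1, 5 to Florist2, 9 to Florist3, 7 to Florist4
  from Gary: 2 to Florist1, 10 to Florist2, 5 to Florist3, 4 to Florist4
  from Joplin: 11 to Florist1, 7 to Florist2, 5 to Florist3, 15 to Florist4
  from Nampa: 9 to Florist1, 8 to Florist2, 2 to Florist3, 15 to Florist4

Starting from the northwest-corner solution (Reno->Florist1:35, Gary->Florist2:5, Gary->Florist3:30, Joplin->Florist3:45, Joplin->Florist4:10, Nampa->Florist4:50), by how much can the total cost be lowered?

Current plan cost = 35·5 + 5·10 + 30·5 + 45·5 + 10·15 + 50·15 = 1500.
Optimal plan:
  Reno→Florist1: 10 × 5 = 50
  Reno→Florist4: 25 × 7 = 175
  Gary→Florist4: 35 × 4 = 140
  Joplin→Florist1: 25 × 11 = 275
  Joplin→Florist2: 5 × 7 = 35
  Joplin→Florist3: 25 × 5 = 125
  Nampa→Florist3: 50 × 2 = 100
Optimal cost = 900.
Saving = 1500 − 900 = 600.

600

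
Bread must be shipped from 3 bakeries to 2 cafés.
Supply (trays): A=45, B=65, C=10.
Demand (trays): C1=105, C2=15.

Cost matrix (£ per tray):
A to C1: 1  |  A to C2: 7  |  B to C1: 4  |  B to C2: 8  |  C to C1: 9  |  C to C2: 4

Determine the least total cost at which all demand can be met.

Optimal allocation:
  A->C1: 45 × £1 = £45
  B->C1: 60 × £4 = £240
  B->C2: 5 × £8 = £40
  C->C2: 10 × £4 = £40
Total = 45 + 240 + 40 + 40 = £365.

365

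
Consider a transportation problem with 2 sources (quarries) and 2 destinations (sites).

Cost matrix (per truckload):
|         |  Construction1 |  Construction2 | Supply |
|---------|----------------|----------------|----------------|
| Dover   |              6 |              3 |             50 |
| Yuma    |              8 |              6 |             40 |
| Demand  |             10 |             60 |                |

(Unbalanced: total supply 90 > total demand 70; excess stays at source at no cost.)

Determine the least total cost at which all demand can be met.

Optimal allocation:
  Dover→Construction2: 50 × 3 = 150
  Yuma→Construction1: 10 × 8 = 80
  Yuma→Construction2: 10 × 6 = 60
Total = 150 + 80 + 60 = 290.
(Supply check: Dover ships 50; Yuma ships 20.)

290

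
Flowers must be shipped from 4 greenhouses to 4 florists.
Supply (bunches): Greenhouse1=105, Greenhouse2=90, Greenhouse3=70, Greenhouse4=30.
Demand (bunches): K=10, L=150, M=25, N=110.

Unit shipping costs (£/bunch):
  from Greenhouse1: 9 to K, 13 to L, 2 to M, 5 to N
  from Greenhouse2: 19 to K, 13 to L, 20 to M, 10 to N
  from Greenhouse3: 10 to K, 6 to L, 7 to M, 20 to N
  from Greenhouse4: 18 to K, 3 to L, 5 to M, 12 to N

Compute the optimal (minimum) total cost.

An optimal shipping plan:
  Greenhouse1 to K: 10 × £9 = £90
  Greenhouse1 to M: 25 × £2 = £50
  Greenhouse1 to N: 70 × £5 = £350
  Greenhouse2 to L: 50 × £13 = £650
  Greenhouse2 to N: 40 × £10 = £400
  Greenhouse3 to L: 70 × £6 = £420
  Greenhouse4 to L: 30 × £3 = £90
Total = 90 + 50 + 350 + 650 + 400 + 420 + 90 = £2050.

2050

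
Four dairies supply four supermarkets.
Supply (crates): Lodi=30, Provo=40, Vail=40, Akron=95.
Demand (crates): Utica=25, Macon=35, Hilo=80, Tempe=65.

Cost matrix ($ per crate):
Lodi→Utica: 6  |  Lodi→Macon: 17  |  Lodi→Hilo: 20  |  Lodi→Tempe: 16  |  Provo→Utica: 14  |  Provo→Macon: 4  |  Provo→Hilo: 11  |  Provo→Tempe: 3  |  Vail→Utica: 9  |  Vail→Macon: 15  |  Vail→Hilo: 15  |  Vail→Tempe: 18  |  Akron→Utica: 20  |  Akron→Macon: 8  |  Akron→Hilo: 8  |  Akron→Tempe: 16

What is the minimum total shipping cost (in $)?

An optimal shipping plan:
  Lodi–Utica: 25 × $6 = $150
  Lodi–Tempe: 5 × $16 = $80
  Provo–Tempe: 40 × $3 = $120
  Vail–Hilo: 20 × $15 = $300
  Vail–Tempe: 20 × $18 = $360
  Akron–Macon: 35 × $8 = $280
  Akron–Hilo: 60 × $8 = $480
Total = 150 + 80 + 120 + 300 + 360 + 280 + 480 = $1770.

1770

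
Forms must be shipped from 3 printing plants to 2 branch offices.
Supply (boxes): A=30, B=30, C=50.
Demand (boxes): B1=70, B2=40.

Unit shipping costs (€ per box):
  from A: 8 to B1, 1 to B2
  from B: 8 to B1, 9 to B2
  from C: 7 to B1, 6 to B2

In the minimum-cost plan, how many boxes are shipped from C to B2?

The minimum-cost plan:
  A->B2: 30 × €1 = €30
  B->B1: 30 × €8 = €240
  C->B1: 40 × €7 = €280
  C->B2: 10 × €6 = €60
Total cost = €610.
So C→B2 carries 10 boxes.

10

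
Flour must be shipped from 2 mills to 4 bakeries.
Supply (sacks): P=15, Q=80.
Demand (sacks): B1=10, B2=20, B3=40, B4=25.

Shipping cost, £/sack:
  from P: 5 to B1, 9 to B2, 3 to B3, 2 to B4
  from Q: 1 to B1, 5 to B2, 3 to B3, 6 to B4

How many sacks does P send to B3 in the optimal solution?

Solving gives:
  P–B4: 15 × £2 = £30
  Q–B1: 10 × £1 = £10
  Q–B2: 20 × £5 = £100
  Q–B3: 40 × £3 = £120
  Q–B4: 10 × £6 = £60
Total cost = £320.
The route P→B3 is not used.

0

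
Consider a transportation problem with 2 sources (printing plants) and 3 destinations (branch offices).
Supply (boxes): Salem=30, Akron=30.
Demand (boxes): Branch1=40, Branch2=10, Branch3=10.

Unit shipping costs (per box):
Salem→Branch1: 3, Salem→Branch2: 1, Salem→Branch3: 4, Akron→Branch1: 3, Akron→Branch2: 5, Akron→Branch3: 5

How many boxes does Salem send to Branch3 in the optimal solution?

10

The minimum-cost plan:
  Salem to Branch1: 10 × 3 = 30
  Salem to Branch2: 10 × 1 = 10
  Salem to Branch3: 10 × 4 = 40
  Akron to Branch1: 30 × 3 = 90
Total cost = 170.
So Salem→Branch3 carries 10 boxes.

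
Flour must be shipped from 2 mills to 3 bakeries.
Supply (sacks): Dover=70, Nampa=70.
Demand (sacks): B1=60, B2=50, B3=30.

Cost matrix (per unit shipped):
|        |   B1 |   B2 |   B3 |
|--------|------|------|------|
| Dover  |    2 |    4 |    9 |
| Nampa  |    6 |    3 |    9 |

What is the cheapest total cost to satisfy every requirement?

540

Optimal allocation:
  Dover->B1: 60 sacks
  Dover->B3: 10 sacks
  Nampa->B2: 50 sacks
  Nampa->B3: 20 sacks
Total cost = 540.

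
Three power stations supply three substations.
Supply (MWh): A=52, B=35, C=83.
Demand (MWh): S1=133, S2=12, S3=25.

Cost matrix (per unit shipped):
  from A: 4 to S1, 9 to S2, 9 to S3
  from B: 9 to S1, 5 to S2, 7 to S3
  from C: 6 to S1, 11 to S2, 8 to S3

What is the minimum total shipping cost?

931

One minimum-cost allocation:
  A–S1: 52 MWh
  B–S2: 12 MWh
  B–S3: 23 MWh
  C–S1: 81 MWh
  C–S3: 2 MWh
Total cost = 931.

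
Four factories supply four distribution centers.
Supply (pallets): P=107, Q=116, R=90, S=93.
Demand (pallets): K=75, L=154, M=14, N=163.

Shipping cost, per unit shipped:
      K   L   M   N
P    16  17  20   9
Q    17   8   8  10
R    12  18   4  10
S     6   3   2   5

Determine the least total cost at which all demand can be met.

3191

One minimum-cost allocation:
  P->N: 107 × 9 = 963
  Q->L: 116 × 8 = 928
  R->K: 20 × 12 = 240
  R->M: 14 × 4 = 56
  R->N: 56 × 10 = 560
  S->K: 55 × 6 = 330
  S->L: 38 × 3 = 114
Total = 963 + 928 + 240 + 56 + 560 + 330 + 114 = 3191.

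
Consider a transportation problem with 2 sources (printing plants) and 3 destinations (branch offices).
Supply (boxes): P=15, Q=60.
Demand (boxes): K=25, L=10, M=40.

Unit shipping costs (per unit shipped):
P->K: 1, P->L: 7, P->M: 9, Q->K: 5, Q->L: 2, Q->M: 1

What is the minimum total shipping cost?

125

A cheapest plan:
  P->K: 15 × 1 = 15
  Q->K: 10 × 5 = 50
  Q->L: 10 × 2 = 20
  Q->M: 40 × 1 = 40
Total = 15 + 50 + 20 + 40 = 125.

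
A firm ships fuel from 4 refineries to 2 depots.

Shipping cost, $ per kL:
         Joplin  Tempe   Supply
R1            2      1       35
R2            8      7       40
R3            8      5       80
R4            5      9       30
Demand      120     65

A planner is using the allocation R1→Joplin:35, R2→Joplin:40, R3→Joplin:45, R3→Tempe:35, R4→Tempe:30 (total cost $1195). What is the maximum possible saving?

210

Current plan cost = 35·2 + 40·8 + 45·8 + 35·5 + 30·9 = $1195.
Optimal plan:
  R1–Joplin: 35 kL
  R2–Joplin: 40 kL
  R3–Joplin: 15 kL
  R3–Tempe: 65 kL
  R4–Joplin: 30 kL
Optimal cost = $985.
Saving = 1195 − 985 = $210.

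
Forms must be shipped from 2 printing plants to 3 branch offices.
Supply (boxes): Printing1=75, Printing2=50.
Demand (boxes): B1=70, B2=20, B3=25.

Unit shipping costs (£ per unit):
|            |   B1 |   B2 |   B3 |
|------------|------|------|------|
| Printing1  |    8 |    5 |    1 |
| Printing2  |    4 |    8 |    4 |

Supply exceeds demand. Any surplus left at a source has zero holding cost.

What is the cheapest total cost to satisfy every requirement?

485

Optimal allocation:
  Printing1->B1: 20 × £8 = £160
  Printing1->B2: 20 × £5 = £100
  Printing1->B3: 25 × £1 = £25
  Printing2->B1: 50 × £4 = £200
Total = 160 + 100 + 25 + 200 = £485.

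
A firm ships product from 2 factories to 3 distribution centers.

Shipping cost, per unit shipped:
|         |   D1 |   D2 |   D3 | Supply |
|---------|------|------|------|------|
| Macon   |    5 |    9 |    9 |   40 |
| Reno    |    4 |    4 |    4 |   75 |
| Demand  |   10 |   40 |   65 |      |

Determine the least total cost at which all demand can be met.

Optimal allocation:
  Macon to D1: 10 × 5 = 50
  Macon to D3: 30 × 9 = 270
  Reno to D2: 40 × 4 = 160
  Reno to D3: 35 × 4 = 140
Total = 50 + 270 + 160 + 140 = 620.

620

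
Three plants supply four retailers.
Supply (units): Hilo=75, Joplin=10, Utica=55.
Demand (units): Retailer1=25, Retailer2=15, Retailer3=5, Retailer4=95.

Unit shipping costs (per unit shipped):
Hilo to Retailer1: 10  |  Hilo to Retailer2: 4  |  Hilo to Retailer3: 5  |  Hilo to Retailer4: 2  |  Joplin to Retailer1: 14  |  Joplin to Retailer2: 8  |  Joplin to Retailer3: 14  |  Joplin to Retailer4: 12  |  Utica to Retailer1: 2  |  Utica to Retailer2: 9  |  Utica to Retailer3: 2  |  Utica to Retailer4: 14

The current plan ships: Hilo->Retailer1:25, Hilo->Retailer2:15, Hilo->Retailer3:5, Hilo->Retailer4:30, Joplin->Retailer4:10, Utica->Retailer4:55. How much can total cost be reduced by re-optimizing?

Current plan cost = 25·10 + 15·4 + 5·5 + 30·2 + 10·12 + 55·14 = 1285.
Optimal plan:
  Hilo->Retailer4: 75 × 2 = 150
  Joplin->Retailer4: 10 × 12 = 120
  Utica->Retailer1: 25 × 2 = 50
  Utica->Retailer2: 15 × 9 = 135
  Utica->Retailer3: 5 × 2 = 10
  Utica->Retailer4: 10 × 14 = 140
Optimal cost = 605.
Saving = 1285 − 605 = 680.

680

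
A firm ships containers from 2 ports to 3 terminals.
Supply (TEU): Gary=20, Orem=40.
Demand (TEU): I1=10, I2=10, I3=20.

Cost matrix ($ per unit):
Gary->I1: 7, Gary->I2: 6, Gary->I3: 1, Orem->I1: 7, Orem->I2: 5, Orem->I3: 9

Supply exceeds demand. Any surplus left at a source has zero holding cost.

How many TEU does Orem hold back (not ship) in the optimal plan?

20

An optimal plan:
  Gary–I3: 20 × $1 = $20
  Orem–I1: 10 × $7 = $70
  Orem–I2: 10 × $5 = $50
Total cost = $140.
Orem ships 20 of its 40, leaving 20.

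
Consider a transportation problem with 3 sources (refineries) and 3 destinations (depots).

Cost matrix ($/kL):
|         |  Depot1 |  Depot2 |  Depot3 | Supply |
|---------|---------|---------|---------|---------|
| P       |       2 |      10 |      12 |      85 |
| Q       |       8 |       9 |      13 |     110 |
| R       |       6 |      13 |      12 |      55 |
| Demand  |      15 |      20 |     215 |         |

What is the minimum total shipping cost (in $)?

2880

An optimal shipping plan:
  P->Depot1: 15 × $2 = $30
  P->Depot3: 70 × $12 = $840
  Q->Depot2: 20 × $9 = $180
  Q->Depot3: 90 × $13 = $1170
  R->Depot3: 55 × $12 = $660
Total = 30 + 840 + 180 + 1170 + 660 = $2880.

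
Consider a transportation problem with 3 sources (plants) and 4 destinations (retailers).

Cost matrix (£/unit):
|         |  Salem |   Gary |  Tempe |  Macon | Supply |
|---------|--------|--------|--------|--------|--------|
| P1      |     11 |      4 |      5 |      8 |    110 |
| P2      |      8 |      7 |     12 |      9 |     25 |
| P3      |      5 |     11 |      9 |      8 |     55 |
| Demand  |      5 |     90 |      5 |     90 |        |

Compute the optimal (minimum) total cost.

An optimal shipping plan:
  P1–Gary: 90 units
  P1–Tempe: 5 units
  P1–Macon: 15 units
  P2–Macon: 25 units
  P3–Salem: 5 units
  P3–Macon: 50 units
Total cost = £1155.

1155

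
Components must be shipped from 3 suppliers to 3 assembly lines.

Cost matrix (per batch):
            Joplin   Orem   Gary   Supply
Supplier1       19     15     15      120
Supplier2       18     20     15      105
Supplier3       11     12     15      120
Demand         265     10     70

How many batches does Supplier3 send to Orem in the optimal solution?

Optimal shipments:
  Supplier1–Joplin: 40 batches
  Supplier1–Orem: 10 batches
  Supplier1–Gary: 70 batches
  Supplier2–Joplin: 105 batches
  Supplier3–Joplin: 120 batches
Total cost = 5170.
The route Supplier3→Orem is not used.

0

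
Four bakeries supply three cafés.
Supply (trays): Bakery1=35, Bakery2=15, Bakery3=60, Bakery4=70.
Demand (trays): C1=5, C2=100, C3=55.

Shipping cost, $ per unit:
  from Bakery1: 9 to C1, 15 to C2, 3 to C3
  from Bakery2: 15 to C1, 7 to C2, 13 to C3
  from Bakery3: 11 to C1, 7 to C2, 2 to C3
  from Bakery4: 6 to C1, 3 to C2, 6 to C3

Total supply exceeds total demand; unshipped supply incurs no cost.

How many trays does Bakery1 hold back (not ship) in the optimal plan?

Minimum-cost shipments:
  Bakery1–C1: 5 × $9 = $45
  Bakery1–C3: 10 × $3 = $30
  Bakery2–C2: 15 × $7 = $105
  Bakery3–C2: 15 × $7 = $105
  Bakery3–C3: 45 × $2 = $90
  Bakery4–C2: 70 × $3 = $210
Total cost = $585.
Bakery1 ships 15 of its 35, leaving 20.

20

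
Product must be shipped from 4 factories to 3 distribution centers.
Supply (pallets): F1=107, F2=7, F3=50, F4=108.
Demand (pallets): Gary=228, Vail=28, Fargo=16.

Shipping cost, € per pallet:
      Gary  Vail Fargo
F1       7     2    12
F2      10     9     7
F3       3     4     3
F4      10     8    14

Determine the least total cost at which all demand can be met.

1888

Optimal allocation:
  F1–Gary: 79 × €7 = €553
  F1–Vail: 28 × €2 = €56
  F2–Fargo: 7 × €7 = €49
  F3–Gary: 41 × €3 = €123
  F3–Fargo: 9 × €3 = €27
  F4–Gary: 108 × €10 = €1080
Total = 553 + 56 + 49 + 123 + 27 + 1080 = €1888.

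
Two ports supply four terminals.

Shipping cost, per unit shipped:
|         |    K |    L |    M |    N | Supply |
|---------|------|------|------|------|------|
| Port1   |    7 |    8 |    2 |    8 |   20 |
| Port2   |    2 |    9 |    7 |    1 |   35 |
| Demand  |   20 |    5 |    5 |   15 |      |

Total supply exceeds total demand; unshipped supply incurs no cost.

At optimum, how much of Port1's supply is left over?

Minimum-cost shipments:
  Port1->L: 5 × 8 = 40
  Port1->M: 5 × 2 = 10
  Port2->K: 20 × 2 = 40
  Port2->N: 15 × 1 = 15
Total cost = 105.
Port1 ships 10 of its 20, leaving 10.

10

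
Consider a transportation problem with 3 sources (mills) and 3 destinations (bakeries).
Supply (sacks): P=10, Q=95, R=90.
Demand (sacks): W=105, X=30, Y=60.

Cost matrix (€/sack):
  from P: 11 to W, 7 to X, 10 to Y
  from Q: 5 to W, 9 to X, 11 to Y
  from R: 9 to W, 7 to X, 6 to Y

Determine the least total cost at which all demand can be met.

1135

An optimal shipping plan:
  P to X: 10 × €7 = €70
  Q to W: 95 × €5 = €475
  R to W: 10 × €9 = €90
  R to X: 20 × €7 = €140
  R to Y: 60 × €6 = €360
Total = 70 + 475 + 90 + 140 + 360 = €1135.
(Supply check: P ships 10; Q ships 95; R ships 90.)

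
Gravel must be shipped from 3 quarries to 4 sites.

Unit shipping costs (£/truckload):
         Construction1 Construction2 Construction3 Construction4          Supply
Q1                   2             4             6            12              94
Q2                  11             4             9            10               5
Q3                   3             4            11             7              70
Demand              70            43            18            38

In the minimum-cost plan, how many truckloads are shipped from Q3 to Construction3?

Optimal shipments:
  Q1 to Construction1: 70 × £2 = £140
  Q1 to Construction2: 6 × £4 = £24
  Q1 to Construction3: 18 × £6 = £108
  Q2 to Construction2: 5 × £4 = £20
  Q3 to Construction2: 32 × £4 = £128
  Q3 to Construction4: 38 × £7 = £266
Total cost = £686.
The route Q3→Construction3 is not used.

0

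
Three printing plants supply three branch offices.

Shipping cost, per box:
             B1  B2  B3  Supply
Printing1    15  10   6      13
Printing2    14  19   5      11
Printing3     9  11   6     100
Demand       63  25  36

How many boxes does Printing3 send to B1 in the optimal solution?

Solving gives:
  Printing1–B2: 13 × 10 = 130
  Printing2–B3: 11 × 5 = 55
  Printing3–B1: 63 × 9 = 567
  Printing3–B2: 12 × 11 = 132
  Printing3–B3: 25 × 6 = 150
Total cost = 1034.
So Printing3→B1 carries 63 boxes.

63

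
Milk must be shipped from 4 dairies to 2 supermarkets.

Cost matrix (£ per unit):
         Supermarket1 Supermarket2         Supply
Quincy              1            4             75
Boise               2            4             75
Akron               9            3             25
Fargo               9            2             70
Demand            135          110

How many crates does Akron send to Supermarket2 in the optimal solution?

Optimal shipments:
  Quincy->Supermarket1: 75 × £1 = £75
  Boise->Supermarket1: 60 × £2 = £120
  Boise->Supermarket2: 15 × £4 = £60
  Akron->Supermarket2: 25 × £3 = £75
  Fargo->Supermarket2: 70 × £2 = £140
Total cost = £470.
So Akron→Supermarket2 carries 25 crates.

25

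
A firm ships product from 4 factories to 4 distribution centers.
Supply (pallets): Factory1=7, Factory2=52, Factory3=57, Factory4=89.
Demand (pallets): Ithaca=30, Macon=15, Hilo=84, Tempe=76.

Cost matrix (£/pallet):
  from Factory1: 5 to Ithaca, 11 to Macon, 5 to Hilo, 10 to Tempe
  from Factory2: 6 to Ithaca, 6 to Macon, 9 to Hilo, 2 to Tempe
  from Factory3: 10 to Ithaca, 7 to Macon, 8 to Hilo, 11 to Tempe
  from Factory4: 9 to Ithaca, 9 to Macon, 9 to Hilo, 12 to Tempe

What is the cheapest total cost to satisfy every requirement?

1453

One minimum-cost allocation:
  Factory1 to Ithaca: 7 × £5 = £35
  Factory2 to Tempe: 52 × £2 = £104
  Factory3 to Macon: 15 × £7 = £105
  Factory3 to Hilo: 42 × £8 = £336
  Factory4 to Ithaca: 23 × £9 = £207
  Factory4 to Hilo: 42 × £9 = £378
  Factory4 to Tempe: 24 × £12 = £288
Total = 35 + 104 + 105 + 336 + 207 + 378 + 288 = £1453.
(Supply check: Factory1 ships 7; Factory2 ships 52; Factory3 ships 57; Factory4 ships 89.)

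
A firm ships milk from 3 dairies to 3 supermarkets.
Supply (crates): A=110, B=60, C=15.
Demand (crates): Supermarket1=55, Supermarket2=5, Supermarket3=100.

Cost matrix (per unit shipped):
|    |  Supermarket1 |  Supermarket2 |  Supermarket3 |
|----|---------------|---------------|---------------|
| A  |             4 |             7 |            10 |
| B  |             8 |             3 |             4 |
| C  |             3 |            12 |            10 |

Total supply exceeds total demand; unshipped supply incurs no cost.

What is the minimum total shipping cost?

An optimal shipping plan:
  A to Supermarket1: 40 × 4 = 160
  A to Supermarket2: 5 × 7 = 35
  A to Supermarket3: 40 × 10 = 400
  B to Supermarket3: 60 × 4 = 240
  C to Supermarket1: 15 × 3 = 45
Total = 160 + 35 + 400 + 240 + 45 = 880.

880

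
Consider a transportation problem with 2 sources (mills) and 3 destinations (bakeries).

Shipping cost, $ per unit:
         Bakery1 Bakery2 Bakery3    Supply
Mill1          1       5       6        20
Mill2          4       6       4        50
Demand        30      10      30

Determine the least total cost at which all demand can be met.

A cheapest plan:
  Mill1–Bakery1: 20 × $1 = $20
  Mill2–Bakery1: 10 × $4 = $40
  Mill2–Bakery2: 10 × $6 = $60
  Mill2–Bakery3: 30 × $4 = $120
Total = 20 + 40 + 60 + 120 = $240.
(Supply check: Mill1 ships 20; Mill2 ships 50.)

240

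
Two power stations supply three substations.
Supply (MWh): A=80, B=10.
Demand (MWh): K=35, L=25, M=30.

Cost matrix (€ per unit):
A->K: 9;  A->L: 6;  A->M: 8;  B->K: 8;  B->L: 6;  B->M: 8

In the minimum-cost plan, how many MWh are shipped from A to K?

Solving gives:
  A→K: 25 × €9 = €225
  A→L: 25 × €6 = €150
  A→M: 30 × €8 = €240
  B→K: 10 × €8 = €80
Total cost = €695.
So A→K carries 25 MWh.

25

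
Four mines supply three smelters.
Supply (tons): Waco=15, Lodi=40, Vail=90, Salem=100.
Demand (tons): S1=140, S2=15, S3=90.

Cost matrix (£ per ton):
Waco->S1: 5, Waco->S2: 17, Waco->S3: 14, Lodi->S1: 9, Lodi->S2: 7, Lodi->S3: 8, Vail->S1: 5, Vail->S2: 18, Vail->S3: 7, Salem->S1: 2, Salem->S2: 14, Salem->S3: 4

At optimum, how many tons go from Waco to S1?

Solving gives:
  Waco->S1: 15 × £5 = £75
  Lodi->S2: 15 × £7 = £105
  Lodi->S3: 25 × £8 = £200
  Vail->S1: 90 × £5 = £450
  Salem->S1: 35 × £2 = £70
  Salem->S3: 65 × £4 = £260
Total cost = £1160.
So Waco→S1 carries 15 tons.

15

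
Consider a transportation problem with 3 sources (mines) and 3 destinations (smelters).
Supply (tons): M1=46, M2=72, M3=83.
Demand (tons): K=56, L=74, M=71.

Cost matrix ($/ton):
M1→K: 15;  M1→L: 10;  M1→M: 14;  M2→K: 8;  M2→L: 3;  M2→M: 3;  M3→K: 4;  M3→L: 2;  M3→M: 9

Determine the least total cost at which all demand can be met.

954

An optimal shipping plan:
  M1–L: 46 × $10 = $460
  M2–L: 1 × $3 = $3
  M2–M: 71 × $3 = $213
  M3–K: 56 × $4 = $224
  M3–L: 27 × $2 = $54
Total = 460 + 3 + 213 + 224 + 54 = $954.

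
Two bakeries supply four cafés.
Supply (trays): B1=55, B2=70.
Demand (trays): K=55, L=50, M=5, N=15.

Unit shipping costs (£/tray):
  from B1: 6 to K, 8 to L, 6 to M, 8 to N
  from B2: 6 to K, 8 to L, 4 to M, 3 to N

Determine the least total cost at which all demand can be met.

795

One minimum-cost allocation:
  B1–K: 55 × £6 = £330
  B2–L: 50 × £8 = £400
  B2–M: 5 × £4 = £20
  B2–N: 15 × £3 = £45
Total = 330 + 400 + 20 + 45 = £795.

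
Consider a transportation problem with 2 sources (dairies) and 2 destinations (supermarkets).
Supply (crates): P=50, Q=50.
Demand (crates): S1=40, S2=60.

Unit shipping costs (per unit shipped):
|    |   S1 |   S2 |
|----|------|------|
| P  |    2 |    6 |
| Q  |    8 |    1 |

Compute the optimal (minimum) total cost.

A cheapest plan:
  P->S1: 40 × 2 = 80
  P->S2: 10 × 6 = 60
  Q->S2: 50 × 1 = 50
Total = 80 + 60 + 50 = 190.
(Supply check: P ships 50; Q ships 50.)

190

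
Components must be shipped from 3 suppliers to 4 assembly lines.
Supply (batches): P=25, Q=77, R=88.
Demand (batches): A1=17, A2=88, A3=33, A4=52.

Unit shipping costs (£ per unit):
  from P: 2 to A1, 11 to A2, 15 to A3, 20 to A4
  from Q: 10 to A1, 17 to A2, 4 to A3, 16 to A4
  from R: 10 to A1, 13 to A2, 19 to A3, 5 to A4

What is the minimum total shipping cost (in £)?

An optimal shipping plan:
  P->A1: 17 × £2 = £34
  P->A2: 8 × £11 = £88
  Q->A2: 44 × £17 = £748
  Q->A3: 33 × £4 = £132
  R->A2: 36 × £13 = £468
  R->A4: 52 × £5 = £260
Total = 34 + 88 + 748 + 132 + 468 + 260 = £1730.
(Supply check: P ships 25; Q ships 77; R ships 88.)

1730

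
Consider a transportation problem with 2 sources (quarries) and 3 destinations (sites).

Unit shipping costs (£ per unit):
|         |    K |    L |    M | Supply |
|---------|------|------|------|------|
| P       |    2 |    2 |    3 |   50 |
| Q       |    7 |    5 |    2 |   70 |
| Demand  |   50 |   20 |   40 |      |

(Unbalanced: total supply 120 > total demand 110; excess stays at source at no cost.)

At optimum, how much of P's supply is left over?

Minimum-cost shipments:
  P->K: 50 truckloads
  Q->L: 20 truckloads
  Q->M: 40 truckloads
Total cost = £280.
P ships 50 of its 50, leaving 0.

0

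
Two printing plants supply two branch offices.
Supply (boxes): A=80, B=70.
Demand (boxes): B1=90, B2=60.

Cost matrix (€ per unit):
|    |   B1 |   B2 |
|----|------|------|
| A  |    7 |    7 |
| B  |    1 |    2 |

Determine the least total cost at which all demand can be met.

630

An optimal shipping plan:
  A→B1: 20 × €7 = €140
  A→B2: 60 × €7 = €420
  B→B1: 70 × €1 = €70
Total = 140 + 420 + 70 = €630.
(Supply check: A ships 80; B ships 70.)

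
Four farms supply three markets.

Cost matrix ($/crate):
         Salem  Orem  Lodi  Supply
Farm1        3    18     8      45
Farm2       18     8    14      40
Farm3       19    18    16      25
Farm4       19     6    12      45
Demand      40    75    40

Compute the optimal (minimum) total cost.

1210

One minimum-cost allocation:
  Farm1 to Salem: 40 crates
  Farm1 to Lodi: 5 crates
  Farm2 to Orem: 30 crates
  Farm2 to Lodi: 10 crates
  Farm3 to Lodi: 25 crates
  Farm4 to Orem: 45 crates
Total cost = $1210.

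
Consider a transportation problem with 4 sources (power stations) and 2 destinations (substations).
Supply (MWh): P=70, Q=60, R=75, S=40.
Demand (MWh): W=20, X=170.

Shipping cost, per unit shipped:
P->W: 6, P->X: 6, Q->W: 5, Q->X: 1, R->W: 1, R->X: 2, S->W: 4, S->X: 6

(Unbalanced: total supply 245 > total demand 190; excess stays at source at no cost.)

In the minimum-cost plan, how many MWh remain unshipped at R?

0

Minimum-cost shipments:
  P–X: 35 × 6 = 210
  Q–X: 60 × 1 = 60
  R–X: 75 × 2 = 150
  S–W: 20 × 4 = 80
Total cost = 500.
R ships 75 of its 75, leaving 0.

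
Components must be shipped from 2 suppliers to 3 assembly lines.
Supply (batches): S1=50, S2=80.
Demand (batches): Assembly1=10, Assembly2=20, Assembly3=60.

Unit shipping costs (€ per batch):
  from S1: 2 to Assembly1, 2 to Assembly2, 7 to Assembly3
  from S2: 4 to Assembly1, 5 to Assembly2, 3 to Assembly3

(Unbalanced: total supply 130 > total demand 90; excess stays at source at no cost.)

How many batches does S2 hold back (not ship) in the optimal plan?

An optimal plan:
  S1–Assembly1: 10 batches
  S1–Assembly2: 20 batches
  S2–Assembly3: 60 batches
Total cost = €240.
S2 ships 60 of its 80, leaving 20.

20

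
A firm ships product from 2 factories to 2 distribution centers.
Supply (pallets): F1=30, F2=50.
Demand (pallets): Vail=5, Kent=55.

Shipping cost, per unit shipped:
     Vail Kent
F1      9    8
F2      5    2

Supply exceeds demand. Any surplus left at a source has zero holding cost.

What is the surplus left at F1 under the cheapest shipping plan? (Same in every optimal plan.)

20

Minimum-cost shipments:
  F1 to Vail: 5 × 9 = 45
  F1 to Kent: 5 × 8 = 40
  F2 to Kent: 50 × 2 = 100
Total cost = 185.
F1 ships 10 of its 30, leaving 20.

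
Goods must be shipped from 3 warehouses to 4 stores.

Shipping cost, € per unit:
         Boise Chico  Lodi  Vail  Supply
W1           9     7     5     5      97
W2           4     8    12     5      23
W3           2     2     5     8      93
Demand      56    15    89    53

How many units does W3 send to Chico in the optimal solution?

15

Optimal shipments:
  W1->Lodi: 67 units
  W1->Vail: 30 units
  W2->Vail: 23 units
  W3->Boise: 56 units
  W3->Chico: 15 units
  W3->Lodi: 22 units
Total cost = €852.
So W3→Chico carries 15 units.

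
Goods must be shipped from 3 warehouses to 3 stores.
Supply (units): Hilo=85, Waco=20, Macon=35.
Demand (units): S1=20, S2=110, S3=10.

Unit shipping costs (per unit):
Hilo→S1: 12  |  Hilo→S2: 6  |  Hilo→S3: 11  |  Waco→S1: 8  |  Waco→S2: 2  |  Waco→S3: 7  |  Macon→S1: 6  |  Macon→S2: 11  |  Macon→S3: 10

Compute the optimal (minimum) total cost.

A cheapest plan:
  Hilo→S2: 85 units
  Waco→S2: 20 units
  Macon→S1: 20 units
  Macon→S2: 5 units
  Macon→S3: 10 units
Total cost = 825.
(Supply check: Hilo ships 85; Waco ships 20; Macon ships 35.)

825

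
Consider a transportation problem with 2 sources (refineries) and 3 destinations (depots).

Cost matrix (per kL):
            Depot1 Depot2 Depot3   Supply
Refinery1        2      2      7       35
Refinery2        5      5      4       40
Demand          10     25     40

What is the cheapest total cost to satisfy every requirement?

230

Optimal allocation:
  Refinery1→Depot1: 10 × 2 = 20
  Refinery1→Depot2: 25 × 2 = 50
  Refinery2→Depot3: 40 × 4 = 160
Total = 20 + 50 + 160 = 230.
(Supply check: Refinery1 ships 35; Refinery2 ships 40.)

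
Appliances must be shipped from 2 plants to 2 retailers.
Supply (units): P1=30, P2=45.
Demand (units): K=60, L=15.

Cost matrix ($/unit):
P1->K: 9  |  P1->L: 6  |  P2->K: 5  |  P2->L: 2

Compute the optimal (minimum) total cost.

Optimal allocation:
  P1→K: 15 × $9 = $135
  P1→L: 15 × $6 = $90
  P2→K: 45 × $5 = $225
Total = 135 + 90 + 225 = $450.
(Supply check: P1 ships 30; P2 ships 45.)

450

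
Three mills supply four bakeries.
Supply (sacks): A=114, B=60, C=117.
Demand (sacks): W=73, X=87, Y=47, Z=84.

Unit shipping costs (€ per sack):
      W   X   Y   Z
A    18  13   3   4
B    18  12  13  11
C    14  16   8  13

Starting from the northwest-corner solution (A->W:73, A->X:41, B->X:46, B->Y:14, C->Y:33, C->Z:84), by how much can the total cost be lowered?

Current plan cost = 73·18 + 41·13 + 46·12 + 14·13 + 33·8 + 84·13 = €3937.
Optimal plan:
  A->Y: 30 sacks
  A->Z: 84 sacks
  B->X: 60 sacks
  C->W: 73 sacks
  C->X: 27 sacks
  C->Y: 17 sacks
Optimal cost = €2736.
Saving = 3937 − 2736 = €1201.

1201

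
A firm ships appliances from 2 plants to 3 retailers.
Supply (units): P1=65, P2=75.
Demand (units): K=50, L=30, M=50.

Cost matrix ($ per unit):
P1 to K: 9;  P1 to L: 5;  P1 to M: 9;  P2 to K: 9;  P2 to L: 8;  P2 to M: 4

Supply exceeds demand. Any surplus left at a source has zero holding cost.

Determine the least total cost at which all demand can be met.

A cheapest plan:
  P1–K: 35 units
  P1–L: 30 units
  P2–K: 15 units
  P2–M: 50 units
Total cost = $800.

800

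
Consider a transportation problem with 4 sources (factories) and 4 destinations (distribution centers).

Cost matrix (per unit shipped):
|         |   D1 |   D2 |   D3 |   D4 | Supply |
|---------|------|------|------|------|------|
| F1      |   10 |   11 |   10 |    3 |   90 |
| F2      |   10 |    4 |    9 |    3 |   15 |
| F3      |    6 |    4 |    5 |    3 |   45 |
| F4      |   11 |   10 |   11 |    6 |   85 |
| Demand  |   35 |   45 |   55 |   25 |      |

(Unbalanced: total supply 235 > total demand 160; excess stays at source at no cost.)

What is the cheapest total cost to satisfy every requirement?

Optimal allocation:
  F1 to D1: 25 × 10 = 250
  F1 to D3: 40 × 10 = 400
  F1 to D4: 25 × 3 = 75
  F2 to D2: 15 × 4 = 60
  F3 to D2: 30 × 4 = 120
  F3 to D3: 15 × 5 = 75
  F4 to D1: 10 × 11 = 110
Total = 250 + 400 + 75 + 60 + 120 + 75 + 110 = 1090.

1090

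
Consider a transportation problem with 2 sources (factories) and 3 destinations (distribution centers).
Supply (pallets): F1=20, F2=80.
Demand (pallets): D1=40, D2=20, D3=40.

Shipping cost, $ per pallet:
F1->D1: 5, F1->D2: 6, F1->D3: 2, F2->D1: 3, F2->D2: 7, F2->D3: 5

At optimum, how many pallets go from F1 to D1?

Solving gives:
  F1→D3: 20 × $2 = $40
  F2→D1: 40 × $3 = $120
  F2→D2: 20 × $7 = $140
  F2→D3: 20 × $5 = $100
Total cost = $400.
The route F1→D1 is not used.

0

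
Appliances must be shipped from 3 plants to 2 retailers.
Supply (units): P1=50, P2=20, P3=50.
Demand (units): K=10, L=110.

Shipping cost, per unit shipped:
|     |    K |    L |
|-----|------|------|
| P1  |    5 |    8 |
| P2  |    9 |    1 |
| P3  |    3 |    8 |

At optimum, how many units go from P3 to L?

40

The minimum-cost plan:
  P1 to L: 50 × 8 = 400
  P2 to L: 20 × 1 = 20
  P3 to K: 10 × 3 = 30
  P3 to L: 40 × 8 = 320
Total cost = 770.
So P3→L carries 40 units.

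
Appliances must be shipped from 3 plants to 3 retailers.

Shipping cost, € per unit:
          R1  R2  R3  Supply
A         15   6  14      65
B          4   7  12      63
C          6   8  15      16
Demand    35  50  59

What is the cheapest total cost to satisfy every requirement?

One minimum-cost allocation:
  A→R2: 50 units
  A→R3: 15 units
  B→R1: 19 units
  B→R3: 44 units
  C→R1: 16 units
Total cost = €1210.

1210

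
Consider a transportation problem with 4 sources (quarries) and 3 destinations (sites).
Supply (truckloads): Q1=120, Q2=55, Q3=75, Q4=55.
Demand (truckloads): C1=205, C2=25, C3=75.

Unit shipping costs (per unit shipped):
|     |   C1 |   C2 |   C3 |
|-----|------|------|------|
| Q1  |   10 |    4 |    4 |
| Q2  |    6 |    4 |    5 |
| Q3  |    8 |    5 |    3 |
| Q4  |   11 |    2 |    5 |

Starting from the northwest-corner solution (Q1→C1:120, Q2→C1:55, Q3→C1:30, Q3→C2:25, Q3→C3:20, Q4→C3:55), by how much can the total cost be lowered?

170

Current plan cost = 120·10 + 55·6 + 30·8 + 25·5 + 20·3 + 55·5 = 2230.
Optimal plan:
  Q1→C1: 45 truckloads
  Q1→C3: 75 truckloads
  Q2→C1: 55 truckloads
  Q3→C1: 75 truckloads
  Q4→C1: 30 truckloads
  Q4→C2: 25 truckloads
Optimal cost = 2060.
Saving = 2230 − 2060 = 170.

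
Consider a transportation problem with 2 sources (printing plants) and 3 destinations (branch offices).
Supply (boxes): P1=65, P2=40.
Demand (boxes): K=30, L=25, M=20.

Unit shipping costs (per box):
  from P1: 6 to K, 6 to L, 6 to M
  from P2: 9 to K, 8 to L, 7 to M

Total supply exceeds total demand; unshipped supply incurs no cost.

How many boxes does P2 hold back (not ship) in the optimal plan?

30

An optimal plan:
  P1–K: 30 × 6 = 180
  P1–L: 25 × 6 = 150
  P1–M: 10 × 6 = 60
  P2–M: 10 × 7 = 70
Total cost = 460.
P2 ships 10 of its 40, leaving 30.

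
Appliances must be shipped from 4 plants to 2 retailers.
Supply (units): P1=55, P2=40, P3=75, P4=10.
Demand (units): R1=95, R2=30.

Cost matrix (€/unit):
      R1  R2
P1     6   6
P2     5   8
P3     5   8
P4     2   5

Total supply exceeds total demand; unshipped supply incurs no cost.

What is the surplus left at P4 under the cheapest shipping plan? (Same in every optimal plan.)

0

Minimum-cost shipments:
  P1 to R2: 30 units
  P2 to R1: 10 units
  P3 to R1: 75 units
  P4 to R1: 10 units
Total cost = €625.
P4 ships 10 of its 10, leaving 0.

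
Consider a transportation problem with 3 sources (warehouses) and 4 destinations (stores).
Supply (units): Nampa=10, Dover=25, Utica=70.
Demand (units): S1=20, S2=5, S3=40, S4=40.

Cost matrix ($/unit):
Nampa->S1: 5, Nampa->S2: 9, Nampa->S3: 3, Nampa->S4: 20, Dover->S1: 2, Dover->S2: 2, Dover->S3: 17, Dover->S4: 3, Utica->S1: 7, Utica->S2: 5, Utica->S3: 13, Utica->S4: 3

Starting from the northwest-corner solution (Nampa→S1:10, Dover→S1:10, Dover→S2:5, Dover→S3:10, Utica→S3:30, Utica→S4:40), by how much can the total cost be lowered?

Current plan cost = 10·5 + 10·2 + 5·2 + 10·17 + 30·13 + 40·3 = $760.
Optimal plan:
  Nampa->S3: 10 units
  Dover->S1: 20 units
  Dover->S2: 5 units
  Utica->S3: 30 units
  Utica->S4: 40 units
Optimal cost = $590.
Saving = 760 − 590 = $170.

170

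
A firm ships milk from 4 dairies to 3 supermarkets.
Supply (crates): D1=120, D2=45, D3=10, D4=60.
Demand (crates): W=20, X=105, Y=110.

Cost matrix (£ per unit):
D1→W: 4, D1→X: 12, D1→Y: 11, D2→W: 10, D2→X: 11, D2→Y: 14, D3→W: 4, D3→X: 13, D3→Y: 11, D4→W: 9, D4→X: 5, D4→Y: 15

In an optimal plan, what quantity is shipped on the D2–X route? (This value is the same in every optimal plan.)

45

The minimum-cost plan:
  D1 to W: 10 × £4 = £40
  D1 to Y: 110 × £11 = £1210
  D2 to X: 45 × £11 = £495
  D3 to W: 10 × £4 = £40
  D4 to X: 60 × £5 = £300
Total cost = £2085.
So D2→X carries 45 crates.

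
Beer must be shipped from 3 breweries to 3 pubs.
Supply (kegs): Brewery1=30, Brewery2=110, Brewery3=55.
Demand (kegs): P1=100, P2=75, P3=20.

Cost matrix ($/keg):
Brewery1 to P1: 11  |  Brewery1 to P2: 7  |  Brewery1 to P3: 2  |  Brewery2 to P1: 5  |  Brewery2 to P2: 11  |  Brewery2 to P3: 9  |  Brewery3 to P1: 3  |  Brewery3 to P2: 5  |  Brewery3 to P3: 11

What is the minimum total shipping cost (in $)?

An optimal shipping plan:
  Brewery1->P2: 10 × $7 = $70
  Brewery1->P3: 20 × $2 = $40
  Brewery2->P1: 100 × $5 = $500
  Brewery2->P2: 10 × $11 = $110
  Brewery3->P2: 55 × $5 = $275
Total = 70 + 40 + 500 + 110 + 275 = $995.

995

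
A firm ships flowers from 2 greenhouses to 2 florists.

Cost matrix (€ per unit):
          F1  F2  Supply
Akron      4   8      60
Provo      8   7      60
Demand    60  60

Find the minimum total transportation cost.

Optimal allocation:
  Akron→F1: 60 bunches
  Provo→F2: 60 bunches
Total cost = €660.
(Supply check: Akron ships 60; Provo ships 60.)

660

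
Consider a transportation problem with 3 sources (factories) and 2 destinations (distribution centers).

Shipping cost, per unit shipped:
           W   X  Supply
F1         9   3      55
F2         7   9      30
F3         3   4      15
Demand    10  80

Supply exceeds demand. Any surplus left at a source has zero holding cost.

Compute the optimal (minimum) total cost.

385

A cheapest plan:
  F1->X: 55 × 3 = 165
  F2->W: 10 × 7 = 70
  F2->X: 10 × 9 = 90
  F3->X: 15 × 4 = 60
Total = 165 + 70 + 90 + 60 = 385.
(Supply check: F1 ships 55; F2 ships 20; F3 ships 15.)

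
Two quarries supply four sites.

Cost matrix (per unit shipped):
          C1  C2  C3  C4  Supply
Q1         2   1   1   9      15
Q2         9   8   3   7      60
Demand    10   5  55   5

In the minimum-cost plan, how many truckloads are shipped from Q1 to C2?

5

Solving gives:
  Q1–C1: 10 × 2 = 20
  Q1–C2: 5 × 1 = 5
  Q2–C3: 55 × 3 = 165
  Q2–C4: 5 × 7 = 35
Total cost = 225.
So Q1→C2 carries 5 truckloads.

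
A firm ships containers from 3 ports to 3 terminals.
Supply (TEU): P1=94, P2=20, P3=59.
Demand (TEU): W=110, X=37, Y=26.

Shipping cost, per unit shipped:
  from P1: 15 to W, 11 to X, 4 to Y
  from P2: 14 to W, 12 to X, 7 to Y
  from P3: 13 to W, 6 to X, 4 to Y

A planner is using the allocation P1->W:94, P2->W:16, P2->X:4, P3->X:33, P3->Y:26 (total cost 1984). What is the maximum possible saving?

Current plan cost = 94·15 + 16·14 + 4·12 + 33·6 + 26·4 = 1984.
Optimal plan:
  P1→W: 68 TEU
  P1→Y: 26 TEU
  P2→W: 20 TEU
  P3→W: 22 TEU
  P3→X: 37 TEU
Optimal cost = 1912.
Saving = 1984 − 1912 = 72.

72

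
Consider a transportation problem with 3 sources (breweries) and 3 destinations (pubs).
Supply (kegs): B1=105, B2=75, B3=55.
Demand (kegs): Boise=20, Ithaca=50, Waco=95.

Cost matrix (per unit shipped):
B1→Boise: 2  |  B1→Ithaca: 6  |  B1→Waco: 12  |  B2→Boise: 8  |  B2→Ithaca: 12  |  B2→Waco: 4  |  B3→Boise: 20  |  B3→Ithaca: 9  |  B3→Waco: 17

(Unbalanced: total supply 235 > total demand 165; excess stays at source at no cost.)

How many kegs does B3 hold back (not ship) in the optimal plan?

55

An optimal plan:
  B1–Boise: 20 × 2 = 40
  B1–Ithaca: 50 × 6 = 300
  B1–Waco: 20 × 12 = 240
  B2–Waco: 75 × 4 = 300
Total cost = 880.
B3 ships 0 of its 55, leaving 55.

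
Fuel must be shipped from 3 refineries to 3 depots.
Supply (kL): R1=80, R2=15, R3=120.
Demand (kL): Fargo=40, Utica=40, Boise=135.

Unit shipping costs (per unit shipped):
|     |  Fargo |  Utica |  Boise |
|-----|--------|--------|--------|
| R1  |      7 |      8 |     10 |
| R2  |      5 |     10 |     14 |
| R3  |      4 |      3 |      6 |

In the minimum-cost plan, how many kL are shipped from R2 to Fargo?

Solving gives:
  R1–Fargo: 25 × 7 = 175
  R1–Boise: 55 × 10 = 550
  R2–Fargo: 15 × 5 = 75
  R3–Utica: 40 × 3 = 120
  R3–Boise: 80 × 6 = 480
Total cost = 1400.
So R2→Fargo carries 15 kL.

15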